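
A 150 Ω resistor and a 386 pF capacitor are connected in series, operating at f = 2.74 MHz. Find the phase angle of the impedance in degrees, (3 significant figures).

ω = 2πf = 1.722e+07 rad/s
X_C = 1/(ωC) = 150 Ω
Z = 150 − j150 Ω
|Z| = √(150² + 150²) = 212 Ω
∠Z = arctan(-150/150) = -45.1°

-45.1°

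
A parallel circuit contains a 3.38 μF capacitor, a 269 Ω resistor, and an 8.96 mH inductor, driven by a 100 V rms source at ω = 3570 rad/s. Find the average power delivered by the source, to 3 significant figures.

37.2 W

X_L = ωL = 32.0 Ω
X_C = 1/(ωC) = 82.9 Ω
Parallel: admittances add. Y = 1/R + 1/(jωL) + jωC
Y = (0.00372 − j0.0192) S
|Y| = 0.0196 S → |Z| = 1/|Y| = 51.1 Ω, ∠Z = −∠Y = 79.0°
I = V/|Z| = 1.96 A
P = VI cos φ = 100 × 1.96 × cos(79.0°) = 37.2 W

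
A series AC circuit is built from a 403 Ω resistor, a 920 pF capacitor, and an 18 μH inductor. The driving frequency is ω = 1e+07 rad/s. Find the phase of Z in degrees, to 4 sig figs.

10.03°

X_L = ωL = 180.0 Ω
X_C = 1/(ωC) = 108.7 Ω
Net reactance X = X_L − X_C = 71.30 Ω
Z = 403.0 + j71.30 Ω
|Z| = √(403.0² + 71.30²) = 409.3 Ω
∠Z = arctan(71.30/403.0) = 10.03°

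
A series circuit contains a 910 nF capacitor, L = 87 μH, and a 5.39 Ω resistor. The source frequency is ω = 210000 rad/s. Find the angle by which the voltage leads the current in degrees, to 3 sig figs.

X_L = ωL = 18.3 Ω
X_C = 1/(ωC) = 5.23 Ω
Net reactance X = X_L − X_C = 13.0 Ω
Z = 5.39 + j13.0 Ω
|Z| = √(5.39² + 13.0²) = 14.1 Ω
∠Z = arctan(13.0/5.39) = 67.5°

67.5°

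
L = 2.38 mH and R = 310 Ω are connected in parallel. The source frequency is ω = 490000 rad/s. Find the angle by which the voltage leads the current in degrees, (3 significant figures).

14.9°

X_L = ωL = 1170 Ω
Parallel: admittances add. Y = 1/R + 1/(jωL)
Y = (0.00323 − j0.000857) S
|Y| = 0.00334 S → |Z| = 1/|Y| = 300 Ω, ∠Z = −∠Y = 14.9°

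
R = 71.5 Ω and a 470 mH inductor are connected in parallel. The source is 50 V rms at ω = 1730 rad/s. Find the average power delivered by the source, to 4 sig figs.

X_L = ωL = 813.1 Ω
Parallel: admittances add. Y = 1/R + 1/(jωL)
Y = (0.01399 − j0.001230) S
|Y| = 0.01404 S → |Z| = 1/|Y| = 71.23 Ω, ∠Z = −∠Y = 5.025°
I = V/|Z| = 702.0 mA
P = VI cos φ = 50 × 0.7020 × cos(5.025°) = 34.97 W

34.97 W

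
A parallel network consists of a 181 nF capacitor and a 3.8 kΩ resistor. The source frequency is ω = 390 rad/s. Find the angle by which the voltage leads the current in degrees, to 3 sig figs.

-15.0°

X_C = 1/(ωC) = 14200 Ω
Parallel: admittances add. Y = 1/R + jωC
Y = (0.000263 + j7.06e-05) S
|Y| = 0.000272 S → |Z| = 1/|Y| = 3670 Ω, ∠Z = −∠Y = -15.0°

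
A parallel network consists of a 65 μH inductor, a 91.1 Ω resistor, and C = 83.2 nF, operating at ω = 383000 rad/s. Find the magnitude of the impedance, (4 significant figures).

72.66 Ω

X_L = ωL = 24.89 Ω
X_C = 1/(ωC) = 31.38 Ω
Parallel: admittances add. Y = 1/R + 1/(jωL) + jωC
Y = (0.01098 − j0.008303) S
|Y| = 0.01376 S → |Z| = 1/|Y| = 72.66 Ω, ∠Z = −∠Y = 37.10°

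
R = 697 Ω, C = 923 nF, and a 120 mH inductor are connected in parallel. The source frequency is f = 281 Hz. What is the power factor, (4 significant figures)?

0.4211

ω = 2πf = 1766 rad/s
X_L = ωL = 211.9 Ω
X_C = 1/(ωC) = 613.6 Ω
Parallel: admittances add. Y = 1/R + 1/(jωL) + jωC
Y = (0.001435 − j0.003090) S
|Y| = 0.003407 S → |Z| = 1/|Y| = 293.5 Ω, ∠Z = −∠Y = 65.10°
cos φ = cos(65.10°) = 0.4211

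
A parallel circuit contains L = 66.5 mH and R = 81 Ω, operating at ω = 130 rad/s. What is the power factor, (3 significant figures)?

0.106

X_L = ωL = 8.64 Ω
Parallel: admittances add. Y = 1/R + 1/(jωL)
Y = (0.0123 − j0.116) S
|Y| = 0.116 S → |Z| = 1/|Y| = 8.60 Ω, ∠Z = −∠Y = 83.9°
cos φ = cos(83.9°) = 0.106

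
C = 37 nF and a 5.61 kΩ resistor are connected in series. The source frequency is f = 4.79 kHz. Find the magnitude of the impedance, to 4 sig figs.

5681 Ω

ω = 2πf = 30100 rad/s
X_C = 1/(ωC) = 898.0 Ω
Z = 5610 − j898.0 Ω
|Z| = √(5610² + 898.0²) = 5681 Ω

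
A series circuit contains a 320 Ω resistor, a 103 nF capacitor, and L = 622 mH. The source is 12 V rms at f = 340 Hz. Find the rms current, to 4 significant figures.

3.713 mA

ω = 2πf = 2136 rad/s
X_L = ωL = 1329 Ω
X_C = 1/(ωC) = 4545 Ω
Net reactance X = X_L − X_C = -3216 Ω
Z = 320.0 − j3216 Ω
|Z| = √(320.0² + 3216²) = 3232 Ω
I = V/|Z| = 12/3232 = 3.713 mA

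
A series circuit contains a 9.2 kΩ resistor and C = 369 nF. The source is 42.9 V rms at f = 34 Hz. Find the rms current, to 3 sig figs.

ω = 2πf = 213.6 rad/s
X_C = 1/(ωC) = 12700 Ω
Z = 9200 − j12700 Ω
|Z| = √(9200² + 12700²) = 15700 Ω
I = V/|Z| = 42.9/15700 = 2.74 mA

2.74 mA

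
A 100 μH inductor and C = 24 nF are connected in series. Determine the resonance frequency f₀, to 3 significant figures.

ω₀ = 1/√(LC) = 1/√(0.0001 × 2.4e-08) = 645500 rad/s
f₀ = ω₀/(2π) = 103 kHz

103 kHz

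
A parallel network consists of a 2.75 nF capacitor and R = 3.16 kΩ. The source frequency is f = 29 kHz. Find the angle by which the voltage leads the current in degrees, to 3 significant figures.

-57.7°

ω = 2πf = 182200 rad/s
X_C = 1/(ωC) = 2000 Ω
Parallel: admittances add. Y = 1/R + jωC
Y = (0.000316 + j0.000501) S
|Y| = 0.000593 S → |Z| = 1/|Y| = 1690 Ω, ∠Z = −∠Y = -57.7°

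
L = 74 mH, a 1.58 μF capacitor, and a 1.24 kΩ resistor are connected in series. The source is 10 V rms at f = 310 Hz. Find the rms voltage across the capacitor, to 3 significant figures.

2.59 V

ω = 2πf = 1948 rad/s
X_L = ωL = 144 Ω
X_C = 1/(ωC) = 325 Ω
Net reactance X = X_L − X_C = -181 Ω
Z = 1240 − j181 Ω
|Z| = √(1240² + 181²) = 1250 Ω
I = V/|Z| = 7.98 mA
V_C = I·|Z_C| = 0.00798 × 325 = 2.59 V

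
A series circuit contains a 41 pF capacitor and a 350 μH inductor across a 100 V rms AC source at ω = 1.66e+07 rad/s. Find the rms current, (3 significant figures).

X_L = ωL = 5810 Ω
X_C = 1/(ωC) = 1470 Ω
Net reactance X = X_L − X_C = 4340 Ω
Z = j4340 Ω
|Z| = √(0² + 4340²) = 4340 Ω
I = V/|Z| = 100/4340 = 23.0 mA

23.0 mA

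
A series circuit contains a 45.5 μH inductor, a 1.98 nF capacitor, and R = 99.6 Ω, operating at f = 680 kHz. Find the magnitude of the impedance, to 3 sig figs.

125 Ω

ω = 2πf = 4.273e+06 rad/s
X_L = ωL = 194 Ω
X_C = 1/(ωC) = 118 Ω
Net reactance X = X_L − X_C = 76.2 Ω
Z = 99.6 + j76.2 Ω
|Z| = √(99.6² + 76.2²) = 125 Ω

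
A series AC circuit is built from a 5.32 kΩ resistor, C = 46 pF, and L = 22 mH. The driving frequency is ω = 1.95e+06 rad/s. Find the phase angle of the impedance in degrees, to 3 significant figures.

X_L = ωL = 42900 Ω
X_C = 1/(ωC) = 11100 Ω
Net reactance X = X_L − X_C = 31800 Ω
Z = 5320 + j31800 Ω
|Z| = √(5320² + 31800²) = 32200 Ω
∠Z = arctan(31800/5320) = 80.5°

80.5°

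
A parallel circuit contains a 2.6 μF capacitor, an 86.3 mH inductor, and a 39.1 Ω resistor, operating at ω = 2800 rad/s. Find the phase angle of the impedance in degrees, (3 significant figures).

X_L = ωL = 242 Ω
X_C = 1/(ωC) = 137 Ω
Parallel: admittances add. Y = 1/R + 1/(jωL) + jωC
Y = (0.0256 + j0.00314) S
|Y| = 0.0258 S → |Z| = 1/|Y| = 38.8 Ω, ∠Z = −∠Y = -7.00°

-7.00°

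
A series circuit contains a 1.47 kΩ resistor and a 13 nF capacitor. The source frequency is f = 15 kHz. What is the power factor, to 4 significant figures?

0.8743

ω = 2πf = 94250 rad/s
X_C = 1/(ωC) = 816.2 Ω
Z = 1470 − j816.2 Ω
|Z| = √(1470² + 816.2²) = 1681 Ω
∠Z = arctan(-816.2/1470) = -29.04°
cos φ = cos(-29.04°) = 0.8743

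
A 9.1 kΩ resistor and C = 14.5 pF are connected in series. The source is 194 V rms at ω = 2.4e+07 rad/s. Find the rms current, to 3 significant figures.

20.3 mA

X_C = 1/(ωC) = 2870 Ω
Z = 9100 − j2870 Ω
|Z| = √(9100² + 2870²) = 9540 Ω
I = V/|Z| = 194/9540 = 20.3 mA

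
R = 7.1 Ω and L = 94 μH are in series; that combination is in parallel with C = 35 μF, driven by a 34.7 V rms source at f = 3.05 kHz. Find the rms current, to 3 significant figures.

22.6 A

ω = 2πf = 19160 rad/s
X_L = ωL = 1.80 Ω
X_C = 1/(ωC) = 1.49 Ω
Branch 1 (R+jX_L): Z₁ = 7.10 + j1.80 Ω, |Z₁| = 7.32 Ω
Branch 2 (−jX_C): Z₂ = −j1.49 Ω
Parallel: Z = Z₁Z₂/(Z₁+Z₂), |Z| = 1.54 Ω, ∠Z = -78.3°
I = V/|Z| = 34.7/1.54 = 22.6 A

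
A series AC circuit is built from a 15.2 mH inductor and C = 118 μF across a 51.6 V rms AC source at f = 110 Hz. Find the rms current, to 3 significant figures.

ω = 2πf = 691.2 rad/s
X_L = ωL = 10.5 Ω
X_C = 1/(ωC) = 12.3 Ω
Net reactance X = X_L − X_C = -1.76 Ω
Z = − j1.76 Ω
|Z| = √(0² + 1.76²) = 1.76 Ω
I = V/|Z| = 51.6/1.76 = 29.4 A

29.4 A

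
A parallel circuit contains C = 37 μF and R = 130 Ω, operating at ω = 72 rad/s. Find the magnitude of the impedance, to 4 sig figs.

122.8 Ω

X_C = 1/(ωC) = 375.4 Ω
Parallel: admittances add. Y = 1/R + jωC
Y = (0.007692 + j0.002664) S
|Y| = 0.008141 S → |Z| = 1/|Y| = 122.8 Ω, ∠Z = −∠Y = -19.10°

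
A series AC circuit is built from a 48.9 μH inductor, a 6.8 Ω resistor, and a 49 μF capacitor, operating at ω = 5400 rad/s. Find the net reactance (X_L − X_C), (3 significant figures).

-3.52 Ω

X_L = ωL = 0.264 Ω
X_C = 1/(ωC) = 3.78 Ω
X = 0.264 − 3.78 = -3.52 Ω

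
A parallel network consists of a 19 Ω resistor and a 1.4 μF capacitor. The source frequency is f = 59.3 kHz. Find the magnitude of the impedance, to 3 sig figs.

ω = 2πf = 372600 rad/s
X_C = 1/(ωC) = 1.92 Ω
Parallel: admittances add. Y = 1/R + jωC
Y = (0.0526 + j0.522) S
|Y| = 0.524 S → |Z| = 1/|Y| = 1.91 Ω, ∠Z = −∠Y = -84.2°

1.91 Ω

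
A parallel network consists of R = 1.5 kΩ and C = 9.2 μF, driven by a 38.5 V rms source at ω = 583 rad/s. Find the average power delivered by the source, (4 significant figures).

X_C = 1/(ωC) = 186.4 Ω
Parallel: admittances add. Y = 1/R + jωC
Y = (0.0006667 + j0.005364) S
|Y| = 0.005405 S → |Z| = 1/|Y| = 185.0 Ω, ∠Z = −∠Y = -82.91°
I = V/|Z| = 208.1 mA
P = VI cos φ = 38.5 × 0.2081 × cos(-82.91°) = 988.2 mW

988.2 mW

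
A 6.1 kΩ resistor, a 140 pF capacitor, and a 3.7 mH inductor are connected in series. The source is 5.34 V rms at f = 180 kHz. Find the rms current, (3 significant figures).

ω = 2πf = 1.131e+06 rad/s
X_L = ωL = 4180 Ω
X_C = 1/(ωC) = 6320 Ω
Net reactance X = X_L − X_C = -2130 Ω
Z = 6100 − j2130 Ω
|Z| = √(6100² + 2130²) = 6460 Ω
I = V/|Z| = 5.34/6460 = 826 μA

826 μA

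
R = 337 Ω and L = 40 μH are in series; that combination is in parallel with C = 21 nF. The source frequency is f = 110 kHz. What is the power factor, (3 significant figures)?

ω = 2πf = 691200 rad/s
X_L = ωL = 27.6 Ω
X_C = 1/(ωC) = 68.9 Ω
Branch 1 (R+jX_L): Z₁ = 337 + j27.6 Ω, |Z₁| = 338 Ω
Branch 2 (−jX_C): Z₂ = −j68.9 Ω
Parallel: Z = Z₁Z₂/(Z₁+Z₂), |Z| = 68.6 Ω, ∠Z = -78.3°
cos φ = cos(-78.3°) = 0.202

0.202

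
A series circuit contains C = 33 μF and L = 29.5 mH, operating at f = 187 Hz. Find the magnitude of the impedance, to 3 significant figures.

8.87 Ω

ω = 2πf = 1175 rad/s
X_L = ωL = 34.7 Ω
X_C = 1/(ωC) = 25.8 Ω
Net reactance X = X_L − X_C = 8.87 Ω
Z = j8.87 Ω
|Z| = √(0² + 8.87²) = 8.87 Ω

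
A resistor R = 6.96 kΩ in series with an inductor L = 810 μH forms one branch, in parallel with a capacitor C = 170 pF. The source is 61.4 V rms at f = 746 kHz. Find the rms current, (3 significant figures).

45.7 mA

ω = 2πf = 4.687e+06 rad/s
X_L = ωL = 3800 Ω
X_C = 1/(ωC) = 1250 Ω
Branch 1 (R+jX_L): Z₁ = 6960 + j3800 Ω, |Z₁| = 7930 Ω
Branch 2 (−jX_C): Z₂ = −j1250 Ω
Parallel: Z = Z₁Z₂/(Z₁+Z₂), |Z| = 1340 Ω, ∠Z = -81.4°
I = V/|Z| = 61.4/1340 = 45.7 mA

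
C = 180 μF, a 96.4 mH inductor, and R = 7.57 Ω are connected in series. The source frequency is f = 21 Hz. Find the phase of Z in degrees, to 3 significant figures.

-75.6°

ω = 2πf = 131.9 rad/s
X_L = ωL = 12.7 Ω
X_C = 1/(ωC) = 42.1 Ω
Net reactance X = X_L − X_C = -29.4 Ω
Z = 7.57 − j29.4 Ω
|Z| = √(7.57² + 29.4²) = 30.3 Ω
∠Z = arctan(-29.4/7.57) = -75.6°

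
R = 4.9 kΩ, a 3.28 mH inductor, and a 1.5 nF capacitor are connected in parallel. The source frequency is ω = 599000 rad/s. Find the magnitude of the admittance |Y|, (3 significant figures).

440 μS

X_L = ωL = 1960 Ω
X_C = 1/(ωC) = 1110 Ω
Parallel: admittances add. Y = 1/R + 1/(jωL) + jωC
Y = (0.000204 + j0.000390) S
|Y| = 0.000440 S → |Z| = 1/|Y| = 2270 Ω, ∠Z = −∠Y = -62.3°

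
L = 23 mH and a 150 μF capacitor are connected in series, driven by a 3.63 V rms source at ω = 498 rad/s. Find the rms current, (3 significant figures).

X_L = ωL = 11.5 Ω
X_C = 1/(ωC) = 13.4 Ω
Net reactance X = X_L − X_C = -1.93 Ω
Z = − j1.93 Ω
|Z| = √(0² + 1.93²) = 1.93 Ω
I = V/|Z| = 3.63/1.93 = 1.88 A

1.88 A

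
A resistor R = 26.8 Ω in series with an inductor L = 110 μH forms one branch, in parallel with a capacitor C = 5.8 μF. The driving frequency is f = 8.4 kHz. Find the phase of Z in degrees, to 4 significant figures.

-83.19°

ω = 2πf = 52780 rad/s
X_L = ωL = 5.806 Ω
X_C = 1/(ωC) = 3.267 Ω
Branch 1 (R+jX_L): Z₁ = 26.80 + j5.806 Ω, |Z₁| = 27.42 Ω
Branch 2 (−jX_C): Z₂ = −j3.267 Ω
Parallel: Z = Z₁Z₂/(Z₁+Z₂), |Z| = 3.328 Ω, ∠Z = -83.19°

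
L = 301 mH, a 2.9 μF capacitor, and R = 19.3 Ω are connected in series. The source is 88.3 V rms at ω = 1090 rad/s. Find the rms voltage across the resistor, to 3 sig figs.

X_L = ωL = 328 Ω
X_C = 1/(ωC) = 316 Ω
Net reactance X = X_L − X_C = 11.7 Ω
Z = 19.3 + j11.7 Ω
|Z| = √(19.3² + 11.7²) = 22.6 Ω
I = V/|Z| = 3.91 A
V_R = I·|Z_R| = 3.91 × 19.3 = 75.4 V

75.4 V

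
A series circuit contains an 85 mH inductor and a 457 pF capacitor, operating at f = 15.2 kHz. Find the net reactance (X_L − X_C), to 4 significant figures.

ω = 2πf = 95500 rad/s
X_L = ωL = 8118 Ω
X_C = 1/(ωC) = 22910 Ω
X = 8118 − 22910 = -14790 Ω

-14790 Ω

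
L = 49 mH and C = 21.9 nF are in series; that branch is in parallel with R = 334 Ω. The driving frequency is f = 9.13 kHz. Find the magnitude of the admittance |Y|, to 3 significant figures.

ω = 2πf = 57370 rad/s
X_L = ωL = 2810 Ω
X_C = 1/(ωC) = 796 Ω
Branch 1: Z₁ = R = 334 Ω
Branch 2 (series LC): Z₂ = j(X_L − X_C) = j2010 Ω
Parallel: Z = Z₁Z₂/(Z₁+Z₂), |Z| = 330 Ω, ∠Z = 9.41°
|Y| = 1/|Z| = 3.03 mS

3.03 mS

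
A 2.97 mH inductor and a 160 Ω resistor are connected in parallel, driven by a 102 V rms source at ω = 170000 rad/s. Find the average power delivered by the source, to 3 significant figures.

X_L = ωL = 505 Ω
Parallel: admittances add. Y = 1/R + 1/(jωL)
Y = (0.00625 − j0.00198) S
|Y| = 0.00656 S → |Z| = 1/|Y| = 153 Ω, ∠Z = −∠Y = 17.6°
I = V/|Z| = 669 mA
P = VI cos φ = 102 × 0.669 × cos(17.6°) = 65.0 W

65.0 W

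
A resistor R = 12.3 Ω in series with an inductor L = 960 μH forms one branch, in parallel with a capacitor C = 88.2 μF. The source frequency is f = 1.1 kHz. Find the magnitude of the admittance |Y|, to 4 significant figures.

ω = 2πf = 6912 rad/s
X_L = ωL = 6.635 Ω
X_C = 1/(ωC) = 1.640 Ω
Branch 1 (R+jX_L): Z₁ = 12.30 + j6.635 Ω, |Z₁| = 13.98 Ω
Branch 2 (−jX_C): Z₂ = −j1.640 Ω
Parallel: Z = Z₁Z₂/(Z₁+Z₂), |Z| = 1.727 Ω, ∠Z = -83.76°
|Y| = 1/|Z| = 579.1 mS

579.1 mS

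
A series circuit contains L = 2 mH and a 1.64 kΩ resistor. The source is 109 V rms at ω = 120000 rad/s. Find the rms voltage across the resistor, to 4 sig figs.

X_L = ωL = 240.0 Ω
Z = 1640 + j240.0 Ω
|Z| = √(1640² + 240.0²) = 1657 Ω
I = V/|Z| = 65.76 mA
V_R = I·|Z_R| = 0.06576 × 1640 = 107.9 V

107.9 V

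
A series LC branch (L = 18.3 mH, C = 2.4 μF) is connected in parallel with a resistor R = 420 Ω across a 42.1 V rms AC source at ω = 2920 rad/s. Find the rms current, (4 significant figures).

X_L = ωL = 53.44 Ω
X_C = 1/(ωC) = 142.7 Ω
Branch 1: Z₁ = R = 420.0 Ω
Branch 2 (series LC): Z₂ = j(X_L − X_C) = −j89.26 Ω
Parallel: Z = Z₁Z₂/(Z₁+Z₂), |Z| = 87.31 Ω, ∠Z = -78.00°
I = V/|Z| = 42.1/87.31 = 482.2 mA

482.2 mA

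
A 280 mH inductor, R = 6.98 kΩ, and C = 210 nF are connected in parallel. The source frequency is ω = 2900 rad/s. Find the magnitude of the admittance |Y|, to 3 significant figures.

639 μS

X_L = ωL = 812 Ω
X_C = 1/(ωC) = 1640 Ω
Parallel: admittances add. Y = 1/R + 1/(jωL) + jωC
Y = (0.000143 − j0.000623) S
|Y| = 0.000639 S → |Z| = 1/|Y| = 1570 Ω, ∠Z = −∠Y = 77.0°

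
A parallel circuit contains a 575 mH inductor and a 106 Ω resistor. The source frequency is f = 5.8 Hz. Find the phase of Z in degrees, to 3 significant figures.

78.8°

ω = 2πf = 36.44 rad/s
X_L = ωL = 21.0 Ω
Parallel: admittances add. Y = 1/R + 1/(jωL)
Y = (0.00943 − j0.0477) S
|Y| = 0.0486 S → |Z| = 1/|Y| = 20.6 Ω, ∠Z = −∠Y = 78.8°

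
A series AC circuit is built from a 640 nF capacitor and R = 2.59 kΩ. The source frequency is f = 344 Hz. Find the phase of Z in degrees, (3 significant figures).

ω = 2πf = 2161 rad/s
X_C = 1/(ωC) = 723 Ω
Z = 2590 − j723 Ω
|Z| = √(2590² + 723²) = 2690 Ω
∠Z = arctan(-723/2590) = -15.6°

-15.6°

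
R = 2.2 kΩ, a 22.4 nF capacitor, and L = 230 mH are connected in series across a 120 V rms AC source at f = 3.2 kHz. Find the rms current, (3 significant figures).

36.8 mA

ω = 2πf = 20110 rad/s
X_L = ωL = 4620 Ω
X_C = 1/(ωC) = 2220 Ω
Net reactance X = X_L − X_C = 2400 Ω
Z = 2200 + j2400 Ω
|Z| = √(2200² + 2400²) = 3260 Ω
I = V/|Z| = 120/3260 = 36.8 mA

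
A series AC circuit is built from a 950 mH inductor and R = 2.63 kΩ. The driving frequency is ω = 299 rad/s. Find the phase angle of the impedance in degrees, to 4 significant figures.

X_L = ωL = 284.1 Ω
Z = 2630 + j284.1 Ω
|Z| = √(2630² + 284.1²) = 2645 Ω
∠Z = arctan(284.1/2630) = 6.164°

6.164°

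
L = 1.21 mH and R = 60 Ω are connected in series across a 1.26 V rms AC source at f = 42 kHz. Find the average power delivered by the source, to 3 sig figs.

902 μW

ω = 2πf = 263900 rad/s
X_L = ωL = 319 Ω
Z = 60.0 + j319 Ω
|Z| = √(60.0² + 319²) = 325 Ω
∠Z = arctan(319/60.0) = 79.4°
I = V/|Z| = 3.88 mA
P = VI cos φ = 1.26 × 0.00388 × cos(79.4°) = 902 μW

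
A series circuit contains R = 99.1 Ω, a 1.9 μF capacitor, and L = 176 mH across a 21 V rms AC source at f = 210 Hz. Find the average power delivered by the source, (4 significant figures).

ω = 2πf = 1319 rad/s
X_L = ωL = 232.2 Ω
X_C = 1/(ωC) = 398.9 Ω
Net reactance X = X_L − X_C = -166.7 Ω
Z = 99.10 − j166.7 Ω
|Z| = √(99.10² + 166.7²) = 193.9 Ω
∠Z = arctan(-166.7/99.10) = -59.26°
I = V/|Z| = 108.3 mA
P = VI cos φ = 21 × 0.1083 × cos(-59.26°) = 1.162 W

1.162 W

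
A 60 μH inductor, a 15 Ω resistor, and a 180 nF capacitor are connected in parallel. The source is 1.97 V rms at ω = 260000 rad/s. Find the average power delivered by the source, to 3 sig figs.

X_L = ωL = 15.6 Ω
X_C = 1/(ωC) = 21.4 Ω
Parallel: admittances add. Y = 1/R + 1/(jωL) + jωC
Y = (0.0667 − j0.0173) S
|Y| = 0.0689 S → |Z| = 1/|Y| = 14.5 Ω, ∠Z = −∠Y = 14.5°
I = V/|Z| = 136 mA
P = VI cos φ = 1.97 × 0.136 × cos(14.5°) = 259 mW

259 mW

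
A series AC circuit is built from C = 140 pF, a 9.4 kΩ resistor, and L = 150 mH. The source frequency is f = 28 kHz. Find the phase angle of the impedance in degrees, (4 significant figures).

ω = 2πf = 175900 rad/s
X_L = ωL = 26390 Ω
X_C = 1/(ωC) = 40600 Ω
Net reactance X = X_L − X_C = -14210 Ω
Z = 9400 − j14210 Ω
|Z| = √(9400² + 14210²) = 17040 Ω
∠Z = arctan(-14210/9400) = -56.52°

-56.52°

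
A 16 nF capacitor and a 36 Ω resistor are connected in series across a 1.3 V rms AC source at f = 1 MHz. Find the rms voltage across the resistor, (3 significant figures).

1.25 V

ω = 2πf = 6.283e+06 rad/s
X_C = 1/(ωC) = 9.95 Ω
Z = 36.0 − j9.95 Ω
|Z| = √(36.0² + 9.95²) = 37.3 Ω
I = V/|Z| = 34.8 mA
V_R = I·|Z_R| = 0.0348 × 36.0 = 1.25 V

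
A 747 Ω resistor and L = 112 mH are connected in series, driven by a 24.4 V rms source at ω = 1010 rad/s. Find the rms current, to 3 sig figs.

X_L = ωL = 113 Ω
Z = 747 + j113 Ω
|Z| = √(747² + 113²) = 756 Ω
I = V/|Z| = 24.4/756 = 32.3 mA

32.3 mA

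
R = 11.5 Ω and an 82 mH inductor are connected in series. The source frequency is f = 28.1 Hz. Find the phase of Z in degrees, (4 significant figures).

51.54°

ω = 2πf = 176.6 rad/s
X_L = ωL = 14.48 Ω
Z = 11.50 + j14.48 Ω
|Z| = √(11.50² + 14.48²) = 18.49 Ω
∠Z = arctan(14.48/11.50) = 51.54°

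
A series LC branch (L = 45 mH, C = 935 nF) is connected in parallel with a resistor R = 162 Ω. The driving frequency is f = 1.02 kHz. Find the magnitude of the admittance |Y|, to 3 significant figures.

10.3 mS

ω = 2πf = 6409 rad/s
X_L = ωL = 288 Ω
X_C = 1/(ωC) = 167 Ω
Branch 1: Z₁ = R = 162 Ω
Branch 2 (series LC): Z₂ = j(X_L − X_C) = j122 Ω
Parallel: Z = Z₁Z₂/(Z₁+Z₂), |Z| = 97.2 Ω, ∠Z = 53.1°
|Y| = 1/|Z| = 10.3 mS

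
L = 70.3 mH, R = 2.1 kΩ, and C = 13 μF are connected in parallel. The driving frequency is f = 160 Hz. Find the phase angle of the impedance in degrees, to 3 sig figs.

66.2°

ω = 2πf = 1005 rad/s
X_L = ωL = 70.7 Ω
X_C = 1/(ωC) = 76.5 Ω
Parallel: admittances add. Y = 1/R + 1/(jωL) + jωC
Y = (0.000476 − j0.00108) S
|Y| = 0.00118 S → |Z| = 1/|Y| = 847 Ω, ∠Z = −∠Y = 66.2°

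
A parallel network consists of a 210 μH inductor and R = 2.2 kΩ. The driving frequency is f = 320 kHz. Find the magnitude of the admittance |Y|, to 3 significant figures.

ω = 2πf = 2.011e+06 rad/s
X_L = ωL = 422 Ω
Parallel: admittances add. Y = 1/R + 1/(jωL)
Y = (0.000455 − j0.00237) S
|Y| = 0.00241 S → |Z| = 1/|Y| = 415 Ω, ∠Z = −∠Y = 79.1°

2.41 mS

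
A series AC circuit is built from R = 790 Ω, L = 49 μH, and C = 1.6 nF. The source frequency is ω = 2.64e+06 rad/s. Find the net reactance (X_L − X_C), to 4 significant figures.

-107.4 Ω

X_L = ωL = 129.4 Ω
X_C = 1/(ωC) = 236.7 Ω
X = 129.4 − 236.7 = -107.4 Ω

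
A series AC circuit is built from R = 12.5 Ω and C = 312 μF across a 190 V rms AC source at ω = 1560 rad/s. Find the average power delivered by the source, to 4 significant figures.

2.812 kW

X_C = 1/(ωC) = 2.055 Ω
Z = 12.50 − j2.055 Ω
|Z| = √(12.50² + 2.055²) = 12.67 Ω
∠Z = arctan(-2.055/12.50) = -9.334°
I = V/|Z| = 15.00 A
P = VI cos φ = 190 × 15.00 × cos(-9.334°) = 2.812 kW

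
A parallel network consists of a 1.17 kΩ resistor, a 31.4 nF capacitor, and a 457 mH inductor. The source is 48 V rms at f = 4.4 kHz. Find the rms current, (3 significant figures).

ω = 2πf = 27650 rad/s
X_L = ωL = 12600 Ω
X_C = 1/(ωC) = 1150 Ω
Parallel: admittances add. Y = 1/R + 1/(jωL) + jωC
Y = (0.000855 + j0.000789) S
|Y| = 0.00116 S → |Z| = 1/|Y| = 860 Ω, ∠Z = −∠Y = -42.7°
I = V/|Z| = 48/860 = 55.8 mA

55.8 mA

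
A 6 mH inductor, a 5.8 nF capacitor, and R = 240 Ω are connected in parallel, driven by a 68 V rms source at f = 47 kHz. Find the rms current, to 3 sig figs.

ω = 2πf = 295300 rad/s
X_L = ωL = 1770 Ω
X_C = 1/(ωC) = 584 Ω
Parallel: admittances add. Y = 1/R + 1/(jωL) + jωC
Y = (0.00417 + j0.00115) S
|Y| = 0.00432 S → |Z| = 1/|Y| = 231 Ω, ∠Z = −∠Y = -15.4°
I = V/|Z| = 68/231 = 294 mA

294 mA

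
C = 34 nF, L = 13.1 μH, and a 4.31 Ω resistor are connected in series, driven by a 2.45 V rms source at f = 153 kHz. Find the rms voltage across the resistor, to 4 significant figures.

0.5705 V

ω = 2πf = 961300 rad/s
X_L = ωL = 12.59 Ω
X_C = 1/(ωC) = 30.59 Ω
Net reactance X = X_L − X_C = -18.00 Ω
Z = 4.310 − j18.00 Ω
|Z| = √(4.310² + 18.00²) = 18.51 Ω
I = V/|Z| = 132.4 mA
V_R = I·|Z_R| = 0.1324 × 4.310 = 0.5705 V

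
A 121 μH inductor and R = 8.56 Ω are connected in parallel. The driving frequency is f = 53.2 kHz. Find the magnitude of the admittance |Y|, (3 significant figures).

ω = 2πf = 334300 rad/s
X_L = ωL = 40.4 Ω
Parallel: admittances add. Y = 1/R + 1/(jωL)
Y = (0.117 − j0.0247) S
|Y| = 0.119 S → |Z| = 1/|Y| = 8.37 Ω, ∠Z = −∠Y = 11.9°

119 mS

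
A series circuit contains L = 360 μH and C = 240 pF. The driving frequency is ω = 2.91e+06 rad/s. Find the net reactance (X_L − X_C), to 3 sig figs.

-384 Ω

X_L = ωL = 1050 Ω
X_C = 1/(ωC) = 1430 Ω
X = 1050 − 1430 = -384 Ω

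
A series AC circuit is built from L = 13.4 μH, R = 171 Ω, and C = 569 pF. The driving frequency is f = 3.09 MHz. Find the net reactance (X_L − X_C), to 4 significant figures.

ω = 2πf = 1.942e+07 rad/s
X_L = ωL = 260.2 Ω
X_C = 1/(ωC) = 90.52 Ω
X = 260.2 − 90.52 = 169.6 Ω

169.6 Ω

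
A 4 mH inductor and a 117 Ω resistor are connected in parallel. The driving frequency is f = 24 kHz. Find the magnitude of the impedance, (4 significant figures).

114.9 Ω

ω = 2πf = 150800 rad/s
X_L = ωL = 603.2 Ω
Parallel: admittances add. Y = 1/R + 1/(jωL)
Y = (0.008547 − j0.001658) S
|Y| = 0.008706 S → |Z| = 1/|Y| = 114.9 Ω, ∠Z = −∠Y = 10.98°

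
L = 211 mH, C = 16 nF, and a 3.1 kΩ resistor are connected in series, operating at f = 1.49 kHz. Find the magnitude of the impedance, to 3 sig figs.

ω = 2πf = 9362 rad/s
X_L = ωL = 1980 Ω
X_C = 1/(ωC) = 6680 Ω
Net reactance X = X_L − X_C = -4700 Ω
Z = 3100 − j4700 Ω
|Z| = √(3100² + 4700²) = 5630 Ω

5630 Ω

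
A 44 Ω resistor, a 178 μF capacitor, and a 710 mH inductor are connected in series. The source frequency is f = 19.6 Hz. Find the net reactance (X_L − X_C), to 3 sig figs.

41.8 Ω

ω = 2πf = 123.2 rad/s
X_L = ωL = 87.4 Ω
X_C = 1/(ωC) = 45.6 Ω
X = 87.4 − 45.6 = 41.8 Ω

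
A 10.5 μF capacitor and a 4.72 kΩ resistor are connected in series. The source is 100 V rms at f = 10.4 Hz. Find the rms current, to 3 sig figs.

20.2 mA

ω = 2πf = 65.35 rad/s
X_C = 1/(ωC) = 1460 Ω
Z = 4720 − j1460 Ω
|Z| = √(4720² + 1460²) = 4940 Ω
I = V/|Z| = 100/4940 = 20.2 mA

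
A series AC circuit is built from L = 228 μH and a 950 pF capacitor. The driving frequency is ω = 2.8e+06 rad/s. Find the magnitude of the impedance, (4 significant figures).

262.5 Ω

X_L = ωL = 638.4 Ω
X_C = 1/(ωC) = 375.9 Ω
Net reactance X = X_L − X_C = 262.5 Ω
Z = j262.5 Ω
|Z| = √(0² + 262.5²) = 262.5 Ω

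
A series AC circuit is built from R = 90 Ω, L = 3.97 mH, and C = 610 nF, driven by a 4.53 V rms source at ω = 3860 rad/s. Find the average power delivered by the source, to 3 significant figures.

10.5 mW

X_L = ωL = 15.3 Ω
X_C = 1/(ωC) = 425 Ω
Net reactance X = X_L − X_C = -409 Ω
Z = 90.0 − j409 Ω
|Z| = √(90.0² + 409²) = 419 Ω
∠Z = arctan(-409/90.0) = -77.6°
I = V/|Z| = 10.8 mA
P = VI cos φ = 4.53 × 0.0108 × cos(-77.6°) = 10.5 mW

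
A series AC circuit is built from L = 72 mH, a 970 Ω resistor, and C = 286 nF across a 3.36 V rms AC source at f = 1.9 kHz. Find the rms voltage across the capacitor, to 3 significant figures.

ω = 2πf = 11940 rad/s
X_L = ωL = 860 Ω
X_C = 1/(ωC) = 293 Ω
Net reactance X = X_L − X_C = 567 Ω
Z = 970 + j567 Ω
|Z| = √(970² + 567²) = 1120 Ω
I = V/|Z| = 2.99 mA
V_C = I·|Z_C| = 0.00299 × 293 = 0.876 V

0.876 V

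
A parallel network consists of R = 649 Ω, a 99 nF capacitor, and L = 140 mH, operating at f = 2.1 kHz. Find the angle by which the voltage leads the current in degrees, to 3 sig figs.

-26.4°

ω = 2πf = 13190 rad/s
X_L = ωL = 1850 Ω
X_C = 1/(ωC) = 766 Ω
Parallel: admittances add. Y = 1/R + 1/(jωL) + jωC
Y = (0.00154 + j0.000765) S
|Y| = 0.00172 S → |Z| = 1/|Y| = 581 Ω, ∠Z = −∠Y = -26.4°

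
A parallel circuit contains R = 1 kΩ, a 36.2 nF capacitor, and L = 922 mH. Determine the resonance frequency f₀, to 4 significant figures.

ω₀ = 1/√(LC) = 1/√(0.922 × 3.62e-08) = 5474 rad/s
f₀ = ω₀/(2π) = 871.2 Hz

871.2 Hz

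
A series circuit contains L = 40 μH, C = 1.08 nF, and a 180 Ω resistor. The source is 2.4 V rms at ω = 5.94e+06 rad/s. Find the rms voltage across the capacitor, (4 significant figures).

1.892 V

X_L = ωL = 237.6 Ω
X_C = 1/(ωC) = 155.9 Ω
Net reactance X = X_L − X_C = 81.72 Ω
Z = 180.0 + j81.72 Ω
|Z| = √(180.0² + 81.72²) = 197.7 Ω
I = V/|Z| = 12.14 mA
V_C = I·|Z_C| = 0.01214 × 155.9 = 1.892 V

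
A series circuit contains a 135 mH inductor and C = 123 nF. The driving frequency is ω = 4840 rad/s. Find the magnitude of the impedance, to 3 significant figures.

X_L = ωL = 653 Ω
X_C = 1/(ωC) = 1680 Ω
Net reactance X = X_L − X_C = -1030 Ω
Z = − j1030 Ω
|Z| = √(0² + 1030²) = 1030 Ω

1030 Ω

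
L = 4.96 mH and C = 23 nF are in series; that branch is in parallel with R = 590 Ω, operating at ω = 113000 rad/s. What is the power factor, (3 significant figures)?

0.285

X_L = ωL = 560 Ω
X_C = 1/(ωC) = 385 Ω
Branch 1: Z₁ = R = 590 Ω
Branch 2 (series LC): Z₂ = j(X_L − X_C) = j176 Ω
Parallel: Z = Z₁Z₂/(Z₁+Z₂), |Z| = 168 Ω, ∠Z = 73.4°
cos φ = cos(73.4°) = 0.285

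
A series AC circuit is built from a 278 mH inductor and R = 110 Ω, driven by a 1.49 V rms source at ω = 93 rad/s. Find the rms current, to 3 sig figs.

X_L = ωL = 25.9 Ω
Z = 110 + j25.9 Ω
|Z| = √(110² + 25.9²) = 113 Ω
I = V/|Z| = 1.49/113 = 13.2 mA

13.2 mA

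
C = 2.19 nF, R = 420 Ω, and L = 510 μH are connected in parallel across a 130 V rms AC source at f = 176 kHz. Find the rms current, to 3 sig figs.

321 mA

ω = 2πf = 1.106e+06 rad/s
X_L = ωL = 564 Ω
X_C = 1/(ωC) = 413 Ω
Parallel: admittances add. Y = 1/R + 1/(jωL) + jωC
Y = (0.00238 + j0.000649) S
|Y| = 0.00247 S → |Z| = 1/|Y| = 405 Ω, ∠Z = −∠Y = -15.2°
I = V/|Z| = 130/405 = 321 mA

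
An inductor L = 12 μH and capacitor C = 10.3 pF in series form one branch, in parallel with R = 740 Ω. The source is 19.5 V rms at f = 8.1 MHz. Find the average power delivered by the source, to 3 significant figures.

ω = 2πf = 5.089e+07 rad/s
X_L = ωL = 611 Ω
X_C = 1/(ωC) = 1910 Ω
Branch 1: Z₁ = R = 740 Ω
Branch 2 (series LC): Z₂ = j(X_L − X_C) = −j1300 Ω
Parallel: Z = Z₁Z₂/(Z₁+Z₂), |Z| = 643 Ω, ∠Z = -29.7°
I = V/|Z| = 30.3 mA
P = VI cos φ = 19.5 × 0.0303 × cos(-29.7°) = 514 mW

514 mW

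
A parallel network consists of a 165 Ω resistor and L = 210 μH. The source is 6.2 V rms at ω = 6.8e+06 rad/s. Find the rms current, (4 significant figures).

37.83 mA

X_L = ωL = 1428 Ω
Parallel: admittances add. Y = 1/R + 1/(jωL)
Y = (0.006061 − j0.0007003) S
|Y| = 0.006101 S → |Z| = 1/|Y| = 163.9 Ω, ∠Z = −∠Y = 6.591°
I = V/|Z| = 6.2/163.9 = 37.83 mA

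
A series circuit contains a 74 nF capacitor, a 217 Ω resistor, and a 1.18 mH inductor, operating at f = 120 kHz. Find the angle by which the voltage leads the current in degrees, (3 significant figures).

76.0°

ω = 2πf = 754000 rad/s
X_L = ωL = 890 Ω
X_C = 1/(ωC) = 17.9 Ω
Net reactance X = X_L − X_C = 872 Ω
Z = 217 + j872 Ω
|Z| = √(217² + 872²) = 898 Ω
∠Z = arctan(872/217) = 76.0°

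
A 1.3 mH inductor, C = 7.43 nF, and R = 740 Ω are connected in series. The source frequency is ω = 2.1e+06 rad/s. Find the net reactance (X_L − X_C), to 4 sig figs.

2666 Ω

X_L = ωL = 2730 Ω
X_C = 1/(ωC) = 64.09 Ω
X = 2730 − 64.09 = 2666 Ω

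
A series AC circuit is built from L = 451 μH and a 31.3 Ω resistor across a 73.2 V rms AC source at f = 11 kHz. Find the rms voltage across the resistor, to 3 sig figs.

ω = 2πf = 69120 rad/s
X_L = ωL = 31.2 Ω
Z = 31.3 + j31.2 Ω
|Z| = √(31.3² + 31.2²) = 44.2 Ω
I = V/|Z| = 1.66 A
V_R = I·|Z_R| = 1.66 × 31.3 = 51.9 V

51.9 V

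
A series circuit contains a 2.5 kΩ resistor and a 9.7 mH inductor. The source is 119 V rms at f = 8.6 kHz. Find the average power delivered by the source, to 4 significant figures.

5.426 W

ω = 2πf = 54040 rad/s
X_L = ωL = 524.1 Ω
Z = 2500 + j524.1 Ω
|Z| = √(2500² + 524.1²) = 2554 Ω
∠Z = arctan(524.1/2500) = 11.84°
I = V/|Z| = 46.59 mA
P = VI cos φ = 119 × 0.04659 × cos(11.84°) = 5.426 W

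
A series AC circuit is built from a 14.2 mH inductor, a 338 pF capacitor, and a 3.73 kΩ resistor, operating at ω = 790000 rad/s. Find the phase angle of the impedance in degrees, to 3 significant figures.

63.5°

X_L = ωL = 11200 Ω
X_C = 1/(ωC) = 3750 Ω
Net reactance X = X_L − X_C = 7470 Ω
Z = 3730 + j7470 Ω
|Z| = √(3730² + 7470²) = 8350 Ω
∠Z = arctan(7470/3730) = 63.5°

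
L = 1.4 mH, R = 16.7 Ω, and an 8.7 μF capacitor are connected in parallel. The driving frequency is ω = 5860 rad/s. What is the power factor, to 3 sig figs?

0.645

X_L = ωL = 8.20 Ω
X_C = 1/(ωC) = 19.6 Ω
Parallel: admittances add. Y = 1/R + 1/(jωL) + jωC
Y = (0.0599 − j0.0709) S
|Y| = 0.0928 S → |Z| = 1/|Y| = 10.8 Ω, ∠Z = −∠Y = 49.8°
cos φ = cos(49.8°) = 0.645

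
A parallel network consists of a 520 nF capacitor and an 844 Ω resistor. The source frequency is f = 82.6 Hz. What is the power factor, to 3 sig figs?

ω = 2πf = 519.0 rad/s
X_C = 1/(ωC) = 3710 Ω
Parallel: admittances add. Y = 1/R + jωC
Y = (0.00118 + j0.000270) S
|Y| = 0.00122 S → |Z| = 1/|Y| = 823 Ω, ∠Z = −∠Y = -12.8°
cos φ = cos(-12.8°) = 0.975

0.975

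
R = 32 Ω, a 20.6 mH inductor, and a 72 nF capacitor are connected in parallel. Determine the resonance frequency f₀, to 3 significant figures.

ω₀ = 1/√(LC) = 1/√(0.0206 × 7.2e-08) = 25970 rad/s
f₀ = ω₀/(2π) = 4.13 kHz

4.13 kHz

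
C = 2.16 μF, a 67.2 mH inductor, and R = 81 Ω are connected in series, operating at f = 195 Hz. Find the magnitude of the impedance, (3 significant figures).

ω = 2πf = 1225 rad/s
X_L = ωL = 82.3 Ω
X_C = 1/(ωC) = 378 Ω
Net reactance X = X_L − X_C = -296 Ω
Z = 81.0 − j296 Ω
|Z| = √(81.0² + 296²) = 306 Ω

306 Ω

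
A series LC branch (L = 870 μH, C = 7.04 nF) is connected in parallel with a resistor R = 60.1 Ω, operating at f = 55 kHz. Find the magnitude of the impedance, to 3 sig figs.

52.8 Ω

ω = 2πf = 345600 rad/s
X_L = ωL = 301 Ω
X_C = 1/(ωC) = 411 Ω
Branch 1: Z₁ = R = 60.1 Ω
Branch 2 (series LC): Z₂ = j(X_L − X_C) = −j110 Ω
Parallel: Z = Z₁Z₂/(Z₁+Z₂), |Z| = 52.8 Ω, ∠Z = -28.6°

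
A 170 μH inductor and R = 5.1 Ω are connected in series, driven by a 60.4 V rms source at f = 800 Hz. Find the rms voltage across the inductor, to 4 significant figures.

ω = 2πf = 5027 rad/s
X_L = ωL = 0.8545 Ω
Z = 5.100 + j0.8545 Ω
|Z| = √(5.100² + 0.8545²) = 5.171 Ω
I = V/|Z| = 11.68 A
V_L = I·|Z_L| = 11.68 × 0.8545 = 9.981 V

9.981 V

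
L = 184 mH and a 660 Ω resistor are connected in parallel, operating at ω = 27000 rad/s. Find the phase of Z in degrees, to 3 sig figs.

X_L = ωL = 4970 Ω
Parallel: admittances add. Y = 1/R + 1/(jωL)
Y = (0.00152 − j0.000201) S
|Y| = 0.00153 S → |Z| = 1/|Y| = 654 Ω, ∠Z = −∠Y = 7.57°

7.57°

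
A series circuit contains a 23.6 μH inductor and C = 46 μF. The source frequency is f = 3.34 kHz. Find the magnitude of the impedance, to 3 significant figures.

ω = 2πf = 20990 rad/s
X_L = ωL = 0.495 Ω
X_C = 1/(ωC) = 1.04 Ω
Net reactance X = X_L − X_C = -0.541 Ω
Z = − j0.541 Ω
|Z| = √(0² + 0.541²) = 0.541 Ω

0.541 Ω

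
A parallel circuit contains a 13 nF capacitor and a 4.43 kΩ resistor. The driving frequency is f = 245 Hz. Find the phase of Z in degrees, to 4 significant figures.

ω = 2πf = 1539 rad/s
X_C = 1/(ωC) = 49970 Ω
Parallel: admittances add. Y = 1/R + jωC
Y = (0.0002257 + j2.001e-05) S
|Y| = 0.0002266 S → |Z| = 1/|Y| = 4413 Ω, ∠Z = −∠Y = -5.066°

-5.066°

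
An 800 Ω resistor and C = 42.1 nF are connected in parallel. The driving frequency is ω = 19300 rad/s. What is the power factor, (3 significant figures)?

0.838

X_C = 1/(ωC) = 1230 Ω
Parallel: admittances add. Y = 1/R + jωC
Y = (0.00125 + j0.000813) S
|Y| = 0.00149 S → |Z| = 1/|Y| = 671 Ω, ∠Z = −∠Y = -33.0°
cos φ = cos(-33.0°) = 0.838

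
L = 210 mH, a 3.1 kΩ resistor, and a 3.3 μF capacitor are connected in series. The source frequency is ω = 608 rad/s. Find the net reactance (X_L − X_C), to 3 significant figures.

X_L = ωL = 128 Ω
X_C = 1/(ωC) = 498 Ω
X = 128 − 498 = -371 Ω

-371 Ω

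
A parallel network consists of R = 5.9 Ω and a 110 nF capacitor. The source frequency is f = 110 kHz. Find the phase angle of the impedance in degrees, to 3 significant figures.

ω = 2πf = 691200 rad/s
X_C = 1/(ωC) = 13.2 Ω
Parallel: admittances add. Y = 1/R + jωC
Y = (0.169 + j0.0760) S
|Y| = 0.186 S → |Z| = 1/|Y| = 5.38 Ω, ∠Z = −∠Y = -24.2°

-24.2°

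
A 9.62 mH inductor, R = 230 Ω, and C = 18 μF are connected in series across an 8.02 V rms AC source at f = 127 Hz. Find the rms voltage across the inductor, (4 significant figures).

0.2585 V

ω = 2πf = 798.0 rad/s
X_L = ωL = 7.676 Ω
X_C = 1/(ωC) = 69.62 Ω
Net reactance X = X_L − X_C = -61.95 Ω
Z = 230.0 − j61.95 Ω
|Z| = √(230.0² + 61.95²) = 238.2 Ω
I = V/|Z| = 33.67 mA
V_L = I·|Z_L| = 0.03367 × 7.676 = 0.2585 V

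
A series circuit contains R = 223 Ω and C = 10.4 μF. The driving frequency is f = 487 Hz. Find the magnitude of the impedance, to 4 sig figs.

225.2 Ω

ω = 2πf = 3060 rad/s
X_C = 1/(ωC) = 31.42 Ω
Z = 223.0 − j31.42 Ω
|Z| = √(223.0² + 31.42²) = 225.2 Ω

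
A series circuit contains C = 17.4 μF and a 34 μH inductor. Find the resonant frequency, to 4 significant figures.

ω₀ = 1/√(LC) = 1/√(3.4e-05 × 1.74e-05) = 41110 rad/s
f₀ = ω₀/(2π) = 6.543 kHz

6.543 kHz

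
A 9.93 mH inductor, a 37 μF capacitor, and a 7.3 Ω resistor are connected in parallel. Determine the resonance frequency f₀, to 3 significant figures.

ω₀ = 1/√(LC) = 1/√(0.00993 × 3.7e-05) = 1650 rad/s
f₀ = ω₀/(2π) = 263 Hz

263 Hz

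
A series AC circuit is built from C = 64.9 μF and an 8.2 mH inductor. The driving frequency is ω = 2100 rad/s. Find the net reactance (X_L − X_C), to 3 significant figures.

X_L = ωL = 17.2 Ω
X_C = 1/(ωC) = 7.34 Ω
X = 17.2 − 7.34 = 9.88 Ω

9.88 Ω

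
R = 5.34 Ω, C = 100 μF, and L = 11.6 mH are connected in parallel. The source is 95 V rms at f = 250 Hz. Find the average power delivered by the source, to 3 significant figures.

ω = 2πf = 1571 rad/s
X_L = ωL = 18.2 Ω
X_C = 1/(ωC) = 6.37 Ω
Parallel: admittances add. Y = 1/R + 1/(jωL) + jωC
Y = (0.187 + j0.102) S
|Y| = 0.213 S → |Z| = 1/|Y| = 4.69 Ω, ∠Z = −∠Y = -28.6°
I = V/|Z| = 20.3 A
P = VI cos φ = 95 × 20.3 × cos(-28.6°) = 1.69 kW

1.69 kW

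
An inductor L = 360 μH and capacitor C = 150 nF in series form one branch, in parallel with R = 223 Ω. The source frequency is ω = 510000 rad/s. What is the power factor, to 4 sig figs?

0.6074

X_L = ωL = 183.6 Ω
X_C = 1/(ωC) = 13.07 Ω
Branch 1: Z₁ = R = 223.0 Ω
Branch 2 (series LC): Z₂ = j(X_L − X_C) = j170.5 Ω
Parallel: Z = Z₁Z₂/(Z₁+Z₂), |Z| = 135.5 Ω, ∠Z = 52.59°
cos φ = cos(52.59°) = 0.6074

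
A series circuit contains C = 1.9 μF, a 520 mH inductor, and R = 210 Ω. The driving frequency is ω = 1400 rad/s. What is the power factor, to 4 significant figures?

X_L = ωL = 728.0 Ω
X_C = 1/(ωC) = 375.9 Ω
Net reactance X = X_L − X_C = 352.1 Ω
Z = 210.0 + j352.1 Ω
|Z| = √(210.0² + 352.1²) = 409.9 Ω
∠Z = arctan(352.1/210.0) = 59.18°
cos φ = cos(59.18°) = 0.5123

0.5123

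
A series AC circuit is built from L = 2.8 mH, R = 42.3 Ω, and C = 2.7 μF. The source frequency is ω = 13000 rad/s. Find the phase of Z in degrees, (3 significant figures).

10.6°

X_L = ωL = 36.4 Ω
X_C = 1/(ωC) = 28.5 Ω
Net reactance X = X_L − X_C = 7.91 Ω
Z = 42.3 + j7.91 Ω
|Z| = √(42.3² + 7.91²) = 43.0 Ω
∠Z = arctan(7.91/42.3) = 10.6°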